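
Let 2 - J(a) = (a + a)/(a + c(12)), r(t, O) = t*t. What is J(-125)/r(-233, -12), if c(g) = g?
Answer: -24/6134657 ≈ -3.9122e-6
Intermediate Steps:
r(t, O) = t²
J(a) = 2 - 2*a/(12 + a) (J(a) = 2 - (a + a)/(a + 12) = 2 - 2*a/(12 + a))
J(-125)/r(-233, -12) = (24/(12 - 125))/((-233)²) = (24/(-113))/54289 = (24*(-1/113))*(1/54289) = -24/113*1/54289 = -24/6134657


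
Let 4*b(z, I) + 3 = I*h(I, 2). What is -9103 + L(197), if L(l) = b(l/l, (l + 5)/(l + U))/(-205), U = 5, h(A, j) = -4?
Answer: -7464453/820 ≈ -9103.0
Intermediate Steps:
b(z, I) = -¾ - I (b(z, I) = -¾ + (I*(-4))/4 = -¾ + (-4*I)/4 = -¾ - I)
L(l) = 7/820 (L(l) = (-¾ - (l + 5)/(l + 5))/(-205) = (-¾ - (5 + l)/(5 + l))*(-1/205) = (-¾ - 1*1)*(-1/205) = (-¾ - 1)*(-1/205) = -7/4*(-1/205) = 7/820)
-9103 + L(197) = -9103 + 7/820 = -7464453/820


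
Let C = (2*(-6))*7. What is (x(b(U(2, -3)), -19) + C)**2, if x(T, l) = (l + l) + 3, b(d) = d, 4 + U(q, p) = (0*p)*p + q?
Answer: 14161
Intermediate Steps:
U(q, p) = -4 + q (U(q, p) = -4 + ((0*p)*p + q) = -4 + (0*p + q) = -4 + (0 + q) = -4 + q)
x(T, l) = 3 + 2*l (x(T, l) = 2*l + 3 = 3 + 2*l)
C = -84 (C = -12*7 = -84)
(x(b(U(2, -3)), -19) + C)**2 = ((3 + 2*(-19)) - 84)**2 = ((3 - 38) - 84)**2 = (-35 - 84)**2 = (-119)**2 = 14161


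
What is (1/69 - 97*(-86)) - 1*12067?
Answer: -257024/69 ≈ -3725.0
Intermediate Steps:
(1/69 - 97*(-86)) - 1*12067 = (1/69 + 8342) - 12067 = 575599/69 - 12067 = -257024/69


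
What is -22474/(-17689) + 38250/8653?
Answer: 51239516/9003701 ≈ 5.6909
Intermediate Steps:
-22474/(-17689) + 38250/8653 = -22474*(-1/17689) + 38250*(1/8653) = 22474/17689 + 2250/509 = 51239516/9003701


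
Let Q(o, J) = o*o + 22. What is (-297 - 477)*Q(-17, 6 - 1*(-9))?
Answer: -240714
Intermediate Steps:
Q(o, J) = 22 + o**2 (Q(o, J) = o**2 + 22 = 22 + o**2)
(-297 - 477)*Q(-17, 6 - 1*(-9)) = (-297 - 477)*(22 + (-17)**2) = -774*(22 + 289) = -774*311 = -240714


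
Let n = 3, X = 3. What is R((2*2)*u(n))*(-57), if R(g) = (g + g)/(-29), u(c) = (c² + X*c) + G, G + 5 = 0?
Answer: 5928/29 ≈ 204.41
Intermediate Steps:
G = -5 (G = -5 + 0 = -5)
u(c) = -5 + c² + 3*c (u(c) = (c² + 3*c) - 5 = -5 + c² + 3*c)
R(g) = -2*g/29 (R(g) = (2*g)*(-1/29) = -2*g/29)
R((2*2)*u(n))*(-57) = -2*2*2*(-5 + 3² + 3*3)/29*(-57) = -8*(-5 + 9 + 9)/29*(-57) = -8*13/29*(-57) = -2/29*52*(-57) = -104/29*(-57) = 5928/29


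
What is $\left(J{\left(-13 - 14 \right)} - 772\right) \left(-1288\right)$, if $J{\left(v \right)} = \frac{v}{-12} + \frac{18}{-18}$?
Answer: $992726$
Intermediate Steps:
$J{\left(v \right)} = -1 - \frac{v}{12}$ ($J{\left(v \right)} = v \left(- \frac{1}{12}\right) + 18 \left(- \frac{1}{18}\right) = - \frac{v}{12} - 1 = -1 - \frac{v}{12}$)
$\left(J{\left(-13 - 14 \right)} - 772\right) \left(-1288\right) = \left(\left(-1 - \frac{-13 - 14}{12}\right) - 772\right) \left(-1288\right) = \left(\left(-1 - - \frac{9}{4}\right) - 772\right) \left(-1288\right) = \left(\left(-1 + \frac{9}{4}\right) - 772\right) \left(-1288\right) = \left(\frac{5}{4} - 772\right) \left(-1288\right) = \left(- \frac{3083}{4}\right) \left(-1288\right) = 992726$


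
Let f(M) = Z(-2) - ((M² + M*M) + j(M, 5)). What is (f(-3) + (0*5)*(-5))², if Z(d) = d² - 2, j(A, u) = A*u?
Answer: 1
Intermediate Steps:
Z(d) = -2 + d²
f(M) = 2 - 5*M - 2*M² (f(M) = (-2 + (-2)²) - ((M² + M*M) + M*5) = (-2 + 4) - ((M² + M²) + 5*M) = 2 - (2*M² + 5*M) = 2 + (-5*M - 2*M²) = 2 - 5*M - 2*M²)
(f(-3) + (0*5)*(-5))² = ((2 - 5*(-3) - 2*(-3)²) + (0*5)*(-5))² = ((2 + 15 - 2*9) + 0*(-5))² = ((2 + 15 - 18) + 0)² = (-1 + 0)² = (-1)² = 1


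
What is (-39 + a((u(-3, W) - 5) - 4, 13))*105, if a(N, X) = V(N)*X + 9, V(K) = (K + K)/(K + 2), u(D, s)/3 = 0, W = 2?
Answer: 360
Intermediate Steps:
u(D, s) = 0 (u(D, s) = 3*0 = 0)
V(K) = 2*K/(2 + K) (V(K) = (2*K)/(2 + K) = 2*K/(2 + K))
a(N, X) = 9 + 2*N*X/(2 + N) (a(N, X) = (2*N/(2 + N))*X + 9 = 2*N*X/(2 + N) + 9 = 9 + 2*N*X/(2 + N))
(-39 + a((u(-3, W) - 5) - 4, 13))*105 = (-39 + (18 + 9*((0 - 5) - 4) + 2*((0 - 5) - 4)*13)/(2 + ((0 - 5) - 4)))*105 = (-39 + (18 + 9*(-5 - 4) + 2*(-5 - 4)*13)/(2 + (-5 - 4)))*105 = (-39 + (18 + 9*(-9) + 2*(-9)*13)/(2 - 9))*105 = (-39 + (18 - 81 - 234)/(-7))*105 = (-39 - ⅐*(-297))*105 = (-39 + 297/7)*105 = (24/7)*105 = 360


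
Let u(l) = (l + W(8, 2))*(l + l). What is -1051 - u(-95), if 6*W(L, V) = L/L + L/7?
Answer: -133232/7 ≈ -19033.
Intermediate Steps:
W(L, V) = ⅙ + L/42 (W(L, V) = (L/L + L/7)/6 = (1 + L*(⅐))/6 = (1 + L/7)/6 = ⅙ + L/42)
u(l) = 2*l*(5/14 + l) (u(l) = (l + (⅙ + (1/42)*8))*(l + l) = (l + (⅙ + 4/21))*(2*l) = (l + 5/14)*(2*l) = (5/14 + l)*(2*l) = 2*l*(5/14 + l))
-1051 - u(-95) = -1051 - (-95)*(5 + 14*(-95))/7 = -1051 - (-95)*(5 - 1330)/7 = -1051 - (-95)*(-1325)/7 = -1051 - 1*125875/7 = -1051 - 125875/7 = -133232/7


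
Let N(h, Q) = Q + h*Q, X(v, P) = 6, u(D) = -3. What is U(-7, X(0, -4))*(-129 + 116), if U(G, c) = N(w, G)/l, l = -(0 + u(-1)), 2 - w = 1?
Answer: 182/3 ≈ 60.667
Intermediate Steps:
w = 1 (w = 2 - 1*1 = 2 - 1 = 1)
N(h, Q) = Q + Q*h
l = 3 (l = -(0 - 3) = -1*(-3) = 3)
U(G, c) = 2*G/3 (U(G, c) = (G*(1 + 1))/3 = (G*2)*(⅓) = (2*G)*(⅓) = 2*G/3)
U(-7, X(0, -4))*(-129 + 116) = ((⅔)*(-7))*(-129 + 116) = -14/3*(-13) = 182/3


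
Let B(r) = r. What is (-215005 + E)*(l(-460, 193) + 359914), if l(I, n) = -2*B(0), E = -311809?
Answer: -189607733996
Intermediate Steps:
l(I, n) = 0 (l(I, n) = -2*0 = 0)
(-215005 + E)*(l(-460, 193) + 359914) = (-215005 - 311809)*(0 + 359914) = -526814*359914 = -189607733996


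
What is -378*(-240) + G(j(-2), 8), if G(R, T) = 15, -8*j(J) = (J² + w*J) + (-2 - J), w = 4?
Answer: 90735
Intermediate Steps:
j(J) = ¼ - 3*J/8 - J²/8 (j(J) = -((J² + 4*J) + (-2 - J))/8 = -(-2 + J² + 3*J)/8 = ¼ - 3*J/8 - J²/8)
-378*(-240) + G(j(-2), 8) = -378*(-240) + 15 = 90720 + 15 = 90735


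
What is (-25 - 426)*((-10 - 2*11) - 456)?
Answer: 220088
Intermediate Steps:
(-25 - 426)*((-10 - 2*11) - 456) = -451*((-10 - 22) - 456) = -451*(-32 - 456) = -451*(-488) = 220088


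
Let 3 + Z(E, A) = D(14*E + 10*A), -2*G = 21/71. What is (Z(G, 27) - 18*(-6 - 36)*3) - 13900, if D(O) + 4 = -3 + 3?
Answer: -11639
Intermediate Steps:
G = -21/142 (G = -21/(2*71) = -½*21/71 = -21/142 ≈ -0.14789)
D(O) = -4 (D(O) = -4 + (-3 + 3) = -4 + 0 = -4)
Z(E, A) = -7 (Z(E, A) = -3 - 4 = -7)
(Z(G, 27) - 18*(-6 - 36)*3) - 13900 = (-7 - 18*(-6 - 36)*3) - 13900 = (-7 - 18*(-42)*3) - 13900 = (-7 + 756*3) - 13900 = (-7 + 2268) - 13900 = 2261 - 13900 = -11639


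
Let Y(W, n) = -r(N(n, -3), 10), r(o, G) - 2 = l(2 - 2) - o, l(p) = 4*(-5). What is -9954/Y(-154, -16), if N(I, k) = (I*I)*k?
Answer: 1659/125 ≈ 13.272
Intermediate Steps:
l(p) = -20
N(I, k) = k*I² (N(I, k) = I²*k = k*I²)
r(o, G) = -18 - o (r(o, G) = 2 + (-20 - o) = -18 - o)
Y(W, n) = 18 - 3*n² (Y(W, n) = -(-18 - (-3)*n²) = -(-18 + 3*n²) = 18 - 3*n²)
-9954/Y(-154, -16) = -9954/(18 - 3*(-16)²) = -9954/(18 - 3*256) = -9954/(18 - 768) = -9954/(-750) = -9954*(-1/750) = 1659/125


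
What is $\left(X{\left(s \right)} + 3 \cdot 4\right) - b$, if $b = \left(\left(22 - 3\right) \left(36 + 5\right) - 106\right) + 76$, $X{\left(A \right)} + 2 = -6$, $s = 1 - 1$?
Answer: $-745$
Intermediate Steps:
$s = 0$
$X{\left(A \right)} = -8$ ($X{\left(A \right)} = -2 - 6 = -8$)
$b = 749$ ($b = \left(19 \cdot 41 - 106\right) + 76 = \left(779 - 106\right) + 76 = 673 + 76 = 749$)
$\left(X{\left(s \right)} + 3 \cdot 4\right) - b = \left(-8 + 3 \cdot 4\right) - 749 = \left(-8 + 12\right) - 749 = 4 - 749 = -745$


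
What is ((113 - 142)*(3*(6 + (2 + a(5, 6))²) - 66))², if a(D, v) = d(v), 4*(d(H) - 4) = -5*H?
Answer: 22896225/16 ≈ 1.4310e+6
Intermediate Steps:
d(H) = 4 - 5*H/4 (d(H) = 4 + (-5*H)/4 = 4 - 5*H/4)
a(D, v) = 4 - 5*v/4
((113 - 142)*(3*(6 + (2 + a(5, 6))²) - 66))² = ((113 - 142)*(3*(6 + (2 + (4 - 5/4*6))²) - 66))² = (-29*(3*(6 + (2 + (4 - 15/2))²) - 66))² = (-29*(3*(6 + (2 - 7/2)²) - 66))² = (-29*(3*(6 + (-3/2)²) - 66))² = (-29*(3*(6 + 9/4) - 66))² = (-29*(3*(33/4) - 66))² = (-29*(99/4 - 66))² = (-29*(-165/4))² = (4785/4)² = 22896225/16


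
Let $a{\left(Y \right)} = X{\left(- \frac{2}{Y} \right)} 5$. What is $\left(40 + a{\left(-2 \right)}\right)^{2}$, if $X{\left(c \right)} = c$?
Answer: $2025$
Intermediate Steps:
$a{\left(Y \right)} = - \frac{10}{Y}$ ($a{\left(Y \right)} = - \frac{2}{Y} 5 = - \frac{10}{Y}$)
$\left(40 + a{\left(-2 \right)}\right)^{2} = \left(40 - \frac{10}{-2}\right)^{2} = \left(40 - -5\right)^{2} = \left(40 + 5\right)^{2} = 45^{2} = 2025$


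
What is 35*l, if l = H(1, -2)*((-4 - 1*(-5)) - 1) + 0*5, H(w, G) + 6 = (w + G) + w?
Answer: 0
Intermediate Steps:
H(w, G) = -6 + G + 2*w (H(w, G) = -6 + ((w + G) + w) = -6 + ((G + w) + w) = -6 + (G + 2*w) = -6 + G + 2*w)
l = 0 (l = (-6 - 2 + 2*1)*((-4 - 1*(-5)) - 1) + 0*5 = (-6 - 2 + 2)*((-4 + 5) - 1) + 0 = -6*(1 - 1) + 0 = -6*0 + 0 = 0 + 0 = 0)
35*l = 35*0 = 0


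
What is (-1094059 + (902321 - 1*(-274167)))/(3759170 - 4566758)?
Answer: -82429/807588 ≈ -0.10207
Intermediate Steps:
(-1094059 + (902321 - 1*(-274167)))/(3759170 - 4566758) = (-1094059 + (902321 + 274167))/(-807588) = (-1094059 + 1176488)*(-1/807588) = 82429*(-1/807588) = -82429/807588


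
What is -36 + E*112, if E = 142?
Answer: 15868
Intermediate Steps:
-36 + E*112 = -36 + 142*112 = -36 + 15904 = 15868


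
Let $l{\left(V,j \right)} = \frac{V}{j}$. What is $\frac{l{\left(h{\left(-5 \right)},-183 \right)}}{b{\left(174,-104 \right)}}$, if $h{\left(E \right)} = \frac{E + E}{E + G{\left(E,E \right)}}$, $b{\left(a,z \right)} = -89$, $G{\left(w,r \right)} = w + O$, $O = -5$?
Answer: $\frac{2}{48861} \approx 4.0932 \cdot 10^{-5}$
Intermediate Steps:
$G{\left(w,r \right)} = -5 + w$ ($G{\left(w,r \right)} = w - 5 = -5 + w$)
$h{\left(E \right)} = \frac{2 E}{-5 + 2 E}$ ($h{\left(E \right)} = \frac{E + E}{E + \left(-5 + E\right)} = \frac{2 E}{-5 + 2 E}$)
$\frac{l{\left(h{\left(-5 \right)},-183 \right)}}{b{\left(174,-104 \right)}} = \frac{2 \left(-5\right) \frac{1}{-5 + 2 \left(-5\right)} \frac{1}{-183}}{-89} = 2 \left(-5\right) \frac{1}{-5 - 10} \left(- \frac{1}{183}\right) \left(- \frac{1}{89}\right) = 2 \left(-5\right) \frac{1}{-15} \left(- \frac{1}{183}\right) \left(- \frac{1}{89}\right) = 2 \left(-5\right) \left(- \frac{1}{15}\right) \left(- \frac{1}{183}\right) \left(- \frac{1}{89}\right) = \frac{2}{3} \left(- \frac{1}{183}\right) \left(- \frac{1}{89}\right) = \left(- \frac{2}{549}\right) \left(- \frac{1}{89}\right) = \frac{2}{48861}$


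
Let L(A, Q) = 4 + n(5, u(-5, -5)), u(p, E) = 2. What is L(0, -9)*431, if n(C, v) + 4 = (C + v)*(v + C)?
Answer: 21119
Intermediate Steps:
n(C, v) = -4 + (C + v)**2 (n(C, v) = -4 + (C + v)*(v + C) = -4 + (C + v)*(C + v) = -4 + (C + v)**2)
L(A, Q) = 49 (L(A, Q) = 4 + (-4 + (5 + 2)**2) = 4 + (-4 + 7**2) = 4 + (-4 + 49) = 4 + 45 = 49)
L(0, -9)*431 = 49*431 = 21119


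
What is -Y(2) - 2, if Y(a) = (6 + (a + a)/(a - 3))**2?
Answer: -6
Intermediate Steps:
Y(a) = (6 + 2*a/(-3 + a))**2 (Y(a) = (6 + (2*a)/(-3 + a))**2 = (6 + 2*a/(-3 + a))**2)
-Y(2) - 2 = -4*(-9 + 4*2)**2/(-3 + 2)**2 - 2 = -4*(-9 + 8)**2/(-1)**2 - 2 = -4*(-1)**2 - 2 = -4 - 2 = -6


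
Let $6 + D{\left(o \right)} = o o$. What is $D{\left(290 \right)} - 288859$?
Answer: $-204765$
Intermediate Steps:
$D{\left(o \right)} = -6 + o^{2}$ ($D{\left(o \right)} = -6 + o o = -6 + o^{2}$)
$D{\left(290 \right)} - 288859 = \left(-6 + 290^{2}\right) - 288859 = \left(-6 + 84100\right) - 288859 = 84094 - 288859 = -204765$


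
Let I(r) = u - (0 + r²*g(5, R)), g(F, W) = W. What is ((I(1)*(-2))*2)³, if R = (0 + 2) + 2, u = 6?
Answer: -512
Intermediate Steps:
R = 4 (R = 2 + 2 = 4)
I(r) = 6 - 4*r² (I(r) = 6 - (0 + r²*4) = 6 - (0 + 4*r²) = 6 - 4*r²)
((I(1)*(-2))*2)³ = (((6 - 4*1²)*(-2))*2)³ = (((6 - 4*1)*(-2))*2)³ = (((6 - 4)*(-2))*2)³ = ((2*(-2))*2)³ = (-4*2)³ = (-8)³ = -512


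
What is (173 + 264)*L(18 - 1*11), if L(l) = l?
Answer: 3059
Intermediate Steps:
(173 + 264)*L(18 - 1*11) = (173 + 264)*(18 - 1*11) = 437*(18 - 11) = 437*7 = 3059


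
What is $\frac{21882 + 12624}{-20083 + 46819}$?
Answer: $\frac{5751}{4456} \approx 1.2906$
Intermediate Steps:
$\frac{21882 + 12624}{-20083 + 46819} = \frac{34506}{26736} = 34506 \cdot \frac{1}{26736} = \frac{5751}{4456}$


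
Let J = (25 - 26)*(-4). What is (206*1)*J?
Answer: 824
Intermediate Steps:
J = 4 (J = -1*(-4) = 4)
(206*1)*J = (206*1)*4 = 206*4 = 824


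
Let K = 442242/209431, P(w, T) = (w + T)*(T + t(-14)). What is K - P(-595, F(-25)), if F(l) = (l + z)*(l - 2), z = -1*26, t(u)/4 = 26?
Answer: -242550394960/209431 ≈ -1.1581e+6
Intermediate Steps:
t(u) = 104 (t(u) = 4*26 = 104)
z = -26
F(l) = (-26 + l)*(-2 + l) (F(l) = (l - 26)*(l - 2) = (-26 + l)*(-2 + l))
P(w, T) = (104 + T)*(T + w) (P(w, T) = (w + T)*(T + 104) = (T + w)*(104 + T) = (104 + T)*(T + w))
K = 442242/209431 (K = 442242*(1/209431) = 442242/209431 ≈ 2.1116)
K - P(-595, F(-25)) = 442242/209431 - ((52 + (-25)**2 - 28*(-25))**2 + 104*(52 + (-25)**2 - 28*(-25)) + 104*(-595) + (52 + (-25)**2 - 28*(-25))*(-595)) = 442242/209431 - ((52 + 625 + 700)**2 + 104*(52 + 625 + 700) - 61880 + (52 + 625 + 700)*(-595)) = 442242/209431 - (1377**2 + 104*1377 - 61880 + 1377*(-595)) = 442242/209431 - (1896129 + 143208 - 61880 - 819315) = 442242/209431 - 1*1158142 = 442242/209431 - 1158142 = -242550394960/209431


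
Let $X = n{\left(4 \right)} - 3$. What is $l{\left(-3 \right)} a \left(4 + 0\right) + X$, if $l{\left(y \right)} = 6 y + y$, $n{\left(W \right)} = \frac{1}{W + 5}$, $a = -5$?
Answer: $\frac{3754}{9} \approx 417.11$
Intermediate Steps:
$n{\left(W \right)} = \frac{1}{5 + W}$
$l{\left(y \right)} = 7 y$
$X = - \frac{26}{9}$ ($X = \frac{1}{5 + 4} - 3 = \frac{1}{9} - 3 = - \frac{26}{9} \approx -2.8889$)
$l{\left(-3 \right)} a \left(4 + 0\right) + X = 7 \left(-3\right) \left(- 5 \left(4 + 0\right)\right) - \frac{26}{9} = - 21 \left(\left(-5\right) 4\right) - \frac{26}{9} = \left(-21\right) \left(-20\right) - \frac{26}{9} = 420 - \frac{26}{9} = \frac{3754}{9}$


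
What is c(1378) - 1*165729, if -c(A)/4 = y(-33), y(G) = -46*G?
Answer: -171801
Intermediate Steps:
c(A) = -6072 (c(A) = -(-184)*(-33) = -4*1518 = -6072)
c(1378) - 1*165729 = -6072 - 1*165729 = -6072 - 165729 = -171801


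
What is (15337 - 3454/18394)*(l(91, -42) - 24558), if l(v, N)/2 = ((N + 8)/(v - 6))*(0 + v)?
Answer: -17371199535948/45985 ≈ -3.7776e+8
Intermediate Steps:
l(v, N) = 2*v*(8 + N)/(-6 + v) (l(v, N) = 2*(((N + 8)/(v - 6))*(0 + v)) = 2*(((8 + N)/(-6 + v))*v) = 2*(v*(8 + N)/(-6 + v)) = 2*v*(8 + N)/(-6 + v))
(15337 - 3454/18394)*(l(91, -42) - 24558) = (15337 - 3454/18394)*(2*91*(8 - 42)/(-6 + 91) - 24558) = (15337 - 3454*1/18394)*(2*91*(-34)/85 - 24558) = (15337 - 1727/9197)*(2*91*(1/85)*(-34) - 24558) = 141052662*(-364/5 - 24558)/9197 = (141052662/9197)*(-123154/5) = -17371199535948/45985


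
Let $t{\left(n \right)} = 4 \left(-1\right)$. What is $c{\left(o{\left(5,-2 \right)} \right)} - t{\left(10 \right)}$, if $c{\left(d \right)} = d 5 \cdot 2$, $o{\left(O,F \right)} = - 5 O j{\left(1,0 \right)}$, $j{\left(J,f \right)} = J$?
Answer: $-246$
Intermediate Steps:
$t{\left(n \right)} = -4$
$o{\left(O,F \right)} = - 5 O$ ($o{\left(O,F \right)} = - 5 O 1 = - 5 O$)
$c{\left(d \right)} = 10 d$ ($c{\left(d \right)} = 5 d 2 = 10 d$)
$c{\left(o{\left(5,-2 \right)} \right)} - t{\left(10 \right)} = 10 \left(\left(-5\right) 5\right) - -4 = 10 \left(-25\right) + 4 = -250 + 4 = -246$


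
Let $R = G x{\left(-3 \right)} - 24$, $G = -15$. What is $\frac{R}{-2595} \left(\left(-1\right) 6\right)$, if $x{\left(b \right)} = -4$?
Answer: $\frac{72}{865} \approx 0.083237$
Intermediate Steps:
$R = 36$ ($R = \left(-15\right) \left(-4\right) - 24 = 60 - 24 = 36$)
$\frac{R}{-2595} \left(\left(-1\right) 6\right) = \frac{36}{-2595} \left(\left(-1\right) 6\right) = 36 \left(- \frac{1}{2595}\right) \left(-6\right) = \left(- \frac{12}{865}\right) \left(-6\right) = \frac{72}{865}$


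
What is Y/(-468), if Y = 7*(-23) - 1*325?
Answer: 27/26 ≈ 1.0385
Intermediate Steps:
Y = -486 (Y = -161 - 325 = -486)
Y/(-468) = -486/(-468) = -486*(-1/468) = 27/26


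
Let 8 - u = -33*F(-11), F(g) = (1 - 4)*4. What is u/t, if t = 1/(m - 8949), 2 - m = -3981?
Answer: 1926808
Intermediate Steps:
m = 3983 (m = 2 - 1*(-3981) = 2 + 3981 = 3983)
F(g) = -12 (F(g) = -3*4 = -12)
u = -388 (u = 8 - (-33)*(-12) = 8 - 1*396 = 8 - 396 = -388)
t = -1/4966 (t = 1/(3983 - 8949) = 1/(-4966) = -1/4966 ≈ -0.00020137)
u/t = -388/(-1/4966) = -388*(-4966) = 1926808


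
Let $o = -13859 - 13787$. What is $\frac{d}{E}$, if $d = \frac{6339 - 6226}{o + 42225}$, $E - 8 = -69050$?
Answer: $- \frac{113}{1006563318} \approx -1.1226 \cdot 10^{-7}$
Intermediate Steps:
$E = -69042$ ($E = 8 - 69050 = -69042$)
$o = -27646$
$d = \frac{113}{14579}$ ($d = \frac{6339 - 6226}{-27646 + 42225} = \frac{113}{14579} \approx 0.0077509$)
$\frac{d}{E} = \frac{113}{14579 \left(-69042\right)} = \frac{113}{14579} \left(- \frac{1}{69042}\right) = - \frac{113}{1006563318}$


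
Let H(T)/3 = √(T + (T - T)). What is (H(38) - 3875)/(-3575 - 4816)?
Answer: 3875/8391 - √38/2797 ≈ 0.45960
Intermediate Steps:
H(T) = 3*√T (H(T) = 3*√(T + (T - T)) = 3*√(T + 0) = 3*√T)
(H(38) - 3875)/(-3575 - 4816) = (3*√38 - 3875)/(-3575 - 4816) = (-3875 + 3*√38)/(-8391) = (-3875 + 3*√38)*(-1/8391) = 3875/8391 - √38/2797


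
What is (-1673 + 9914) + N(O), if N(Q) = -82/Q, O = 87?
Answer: 716885/87 ≈ 8240.1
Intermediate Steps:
(-1673 + 9914) + N(O) = (-1673 + 9914) - 82/87 = 8241 - 82*1/87 = 8241 - 82/87 = 716885/87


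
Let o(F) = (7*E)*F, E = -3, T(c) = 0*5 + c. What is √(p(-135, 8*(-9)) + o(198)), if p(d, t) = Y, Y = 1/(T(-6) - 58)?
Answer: I*√266113/8 ≈ 64.483*I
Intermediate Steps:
T(c) = c (T(c) = 0 + c = c)
Y = -1/64 (Y = 1/(-6 - 58) = 1/(-64) = -1/64 ≈ -0.015625)
o(F) = -21*F (o(F) = (7*(-3))*F = -21*F)
p(d, t) = -1/64
√(p(-135, 8*(-9)) + o(198)) = √(-1/64 - 21*198) = √(-1/64 - 4158) = √(-266113/64) = I*√266113/8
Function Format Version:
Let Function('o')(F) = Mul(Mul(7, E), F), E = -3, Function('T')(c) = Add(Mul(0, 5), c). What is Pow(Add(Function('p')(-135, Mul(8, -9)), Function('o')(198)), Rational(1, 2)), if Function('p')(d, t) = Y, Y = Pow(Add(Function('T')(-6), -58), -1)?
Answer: Mul(Rational(1, 8), I, Pow(266113, Rational(1, 2))) ≈ Mul(64.483, I)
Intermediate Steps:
Function('T')(c) = c (Function('T')(c) = Add(0, c) = c)
Y = Rational(-1, 64) (Y = Pow(Add(-6, -58), -1) = Pow(-64, -1) = Rational(-1, 64) ≈ -0.015625)
Function('o')(F) = Mul(-21, F) (Function('o')(F) = Mul(Mul(7, -3), F) = Mul(-21, F))
Function('p')(d, t) = Rational(-1, 64)
Pow(Add(Function('p')(-135, Mul(8, -9)), Function('o')(198)), Rational(1, 2)) = Pow(Add(Rational(-1, 64), Mul(-21, 198)), Rational(1, 2)) = Pow(Add(Rational(-1, 64), -4158), Rational(1, 2)) = Pow(Rational(-266113, 64), Rational(1, 2)) = Mul(Rational(1, 8), I, Pow(266113, Rational(1, 2)))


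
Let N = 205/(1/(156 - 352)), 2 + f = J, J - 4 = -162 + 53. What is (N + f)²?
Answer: 1623042369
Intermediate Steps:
J = -105 (J = 4 + (-162 + 53) = 4 - 109 = -105)
f = -107 (f = -2 - 105 = -107)
N = -40180 (N = 205/(1/(-196)) = 205/(-1/196) = 205*(-196) = -40180)
(N + f)² = (-40180 - 107)² = (-40287)² = 1623042369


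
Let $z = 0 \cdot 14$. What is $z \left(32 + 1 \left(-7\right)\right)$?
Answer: $0$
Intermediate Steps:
$z = 0$
$z \left(32 + 1 \left(-7\right)\right) = 0 \left(32 + 1 \left(-7\right)\right) = 0 \left(32 - 7\right) = 0 \cdot 25 = 0$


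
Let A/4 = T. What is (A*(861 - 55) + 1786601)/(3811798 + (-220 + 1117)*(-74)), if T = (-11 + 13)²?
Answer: 257071/535060 ≈ 0.48045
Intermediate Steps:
T = 4 (T = 2² = 4)
A = 16 (A = 4*4 = 16)
(A*(861 - 55) + 1786601)/(3811798 + (-220 + 1117)*(-74)) = (16*(861 - 55) + 1786601)/(3811798 + (-220 + 1117)*(-74)) = (16*806 + 1786601)/(3811798 + 897*(-74)) = (12896 + 1786601)/(3811798 - 66378) = 1799497/3745420 = 1799497*(1/3745420) = 257071/535060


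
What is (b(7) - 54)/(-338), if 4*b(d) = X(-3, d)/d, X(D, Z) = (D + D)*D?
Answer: 747/4732 ≈ 0.15786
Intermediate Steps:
X(D, Z) = 2*D**2 (X(D, Z) = (2*D)*D = 2*D**2)
b(d) = 9/(2*d) (b(d) = ((2*(-3)**2)/d)/4 = ((2*9)/d)/4 = (18/d)/4 = 9/(2*d))
(b(7) - 54)/(-338) = ((9/2)/7 - 54)/(-338) = -((9/2)*(1/7) - 54)/338 = -(9/14 - 54)/338 = -1/338*(-747/14) = 747/4732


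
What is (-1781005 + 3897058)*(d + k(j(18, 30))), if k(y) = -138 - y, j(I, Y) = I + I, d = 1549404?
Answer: 3278252789190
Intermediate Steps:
j(I, Y) = 2*I
(-1781005 + 3897058)*(d + k(j(18, 30))) = (-1781005 + 3897058)*(1549404 + (-138 - 2*18)) = 2116053*(1549404 + (-138 - 1*36)) = 2116053*(1549404 + (-138 - 36)) = 2116053*(1549404 - 174) = 2116053*1549230 = 3278252789190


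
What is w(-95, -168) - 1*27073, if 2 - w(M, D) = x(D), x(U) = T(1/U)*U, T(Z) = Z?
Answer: -27072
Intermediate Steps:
x(U) = 1 (x(U) = U/U = 1)
w(M, D) = 1 (w(M, D) = 2 - 1*1 = 2 - 1 = 1)
w(-95, -168) - 1*27073 = 1 - 1*27073 = 1 - 27073 = -27072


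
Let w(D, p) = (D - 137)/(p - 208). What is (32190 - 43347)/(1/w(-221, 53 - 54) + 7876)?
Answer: -1331402/939939 ≈ -1.4165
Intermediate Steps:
w(D, p) = (-137 + D)/(-208 + p)
(32190 - 43347)/(1/w(-221, 53 - 54) + 7876) = (32190 - 43347)/(1/((-137 - 221)/(-208 + (53 - 54))) + 7876) = -11157/(1/(-358/(-208 - 1)) + 7876) = -11157/(1/(-358/(-209)) + 7876) = -11157/(1/(-1/209*(-358)) + 7876) = -11157/(1/(358/209) + 7876) = -11157/(209/358 + 7876) = -11157/2819817/358 = -11157*358/2819817 = -1331402/939939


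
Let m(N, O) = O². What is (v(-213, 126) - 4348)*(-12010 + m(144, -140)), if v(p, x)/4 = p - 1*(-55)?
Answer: -37798200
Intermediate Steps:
v(p, x) = 220 + 4*p (v(p, x) = 4*(p - 1*(-55)) = 4*(p + 55) = 4*(55 + p) = 220 + 4*p)
(v(-213, 126) - 4348)*(-12010 + m(144, -140)) = ((220 + 4*(-213)) - 4348)*(-12010 + (-140)²) = ((220 - 852) - 4348)*(-12010 + 19600) = (-632 - 4348)*7590 = -4980*7590 = -37798200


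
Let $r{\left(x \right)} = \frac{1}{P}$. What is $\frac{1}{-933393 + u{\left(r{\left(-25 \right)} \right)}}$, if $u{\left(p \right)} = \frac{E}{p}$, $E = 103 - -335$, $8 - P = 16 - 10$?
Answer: $- \frac{1}{932517} \approx -1.0724 \cdot 10^{-6}$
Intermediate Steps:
$P = 2$ ($P = 8 - \left(16 - 10\right) = 8 - 6 = 2$)
$E = 438$ ($E = 103 + 335 = 438$)
$r{\left(x \right)} = \frac{1}{2}$
$u{\left(p \right)} = \frac{438}{p}$
$\frac{1}{-933393 + u{\left(r{\left(-25 \right)} \right)}} = \frac{1}{-933393 + 438 \frac{1}{\frac{1}{2}}} = \frac{1}{-933393 + 438 \cdot 2} = \frac{1}{-933393 + 876} = \frac{1}{-932517} = - \frac{1}{932517}$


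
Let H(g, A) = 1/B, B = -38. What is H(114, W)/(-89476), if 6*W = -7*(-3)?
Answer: 1/3400088 ≈ 2.9411e-7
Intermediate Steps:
W = 7/2 (W = (-7*(-3))/6 = (⅙)*21 = 7/2 ≈ 3.5000)
H(g, A) = -1/38 (H(g, A) = 1/(-38) = -1/38)
H(114, W)/(-89476) = -1/38/(-89476) = -1/38*(-1/89476) = 1/3400088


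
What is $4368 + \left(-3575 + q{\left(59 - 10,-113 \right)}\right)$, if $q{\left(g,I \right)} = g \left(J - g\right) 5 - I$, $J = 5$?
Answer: $-9874$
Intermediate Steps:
$q{\left(g,I \right)} = - I + 5 g \left(5 - g\right)$ ($q{\left(g,I \right)} = g \left(5 - g\right) 5 - I = 5 g \left(5 - g\right) - I = - I + 5 g \left(5 - g\right)$)
$4368 + \left(-3575 + q{\left(59 - 10,-113 \right)}\right) = 4368 - \left(3462 - 25 \left(59 - 10\right) + 5 \left(59 - 10\right)^{2}\right) = 4368 + \left(-3575 + \left(113 - 5 \cdot 49^{2} + 25 \cdot 49\right)\right) = 4368 + \left(-3575 + \left(113 - 12005 + 1225\right)\right) = 4368 - 14242 = -9874$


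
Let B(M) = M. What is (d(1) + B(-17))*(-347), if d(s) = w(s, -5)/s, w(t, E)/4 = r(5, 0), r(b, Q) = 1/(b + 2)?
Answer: 39905/7 ≈ 5700.7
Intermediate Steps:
r(b, Q) = 1/(2 + b)
w(t, E) = 4/7 (w(t, E) = 4/(2 + 5) = 4/7)
d(s) = 4/(7*s)
(d(1) + B(-17))*(-347) = ((4/7)/1 - 17)*(-347) = ((4/7)*1 - 17)*(-347) = (4/7 - 17)*(-347) = -115/7*(-347) = 39905/7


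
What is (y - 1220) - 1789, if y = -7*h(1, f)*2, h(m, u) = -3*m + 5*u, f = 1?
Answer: -3037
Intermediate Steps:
y = -28 (y = -7*(-3*1 + 5*1)*2 = -7*(-3 + 5)*2 = -7*2*2 = -14*2 = -28)
(y - 1220) - 1789 = (-28 - 1220) - 1789 = -1248 - 1789 = -3037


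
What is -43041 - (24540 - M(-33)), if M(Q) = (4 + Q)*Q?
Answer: -66624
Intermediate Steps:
M(Q) = Q*(4 + Q)
-43041 - (24540 - M(-33)) = -43041 - (24540 - (-33)*(4 - 33)) = -43041 - (24540 - (-33)*(-29)) = -43041 - (24540 - 1*957) = -43041 - (24540 - 957) = -43041 - 1*23583 = -43041 - 23583 = -66624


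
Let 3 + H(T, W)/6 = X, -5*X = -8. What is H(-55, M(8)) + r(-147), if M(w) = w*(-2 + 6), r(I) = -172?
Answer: -902/5 ≈ -180.40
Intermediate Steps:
M(w) = 4*w (M(w) = w*4 = 4*w)
X = 8/5 (X = -⅕*(-8) = 8/5 ≈ 1.6000)
H(T, W) = -42/5 (H(T, W) = -18 + 6*(8/5) = -18 + 48/5 = -42/5)
H(-55, M(8)) + r(-147) = -42/5 - 172 = -902/5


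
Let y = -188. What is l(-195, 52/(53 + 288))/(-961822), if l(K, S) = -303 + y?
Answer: 491/961822 ≈ 0.00051049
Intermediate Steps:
l(K, S) = -491 (l(K, S) = -303 - 188 = -491)
l(-195, 52/(53 + 288))/(-961822) = -491/(-961822) = -491*(-1/961822) = 491/961822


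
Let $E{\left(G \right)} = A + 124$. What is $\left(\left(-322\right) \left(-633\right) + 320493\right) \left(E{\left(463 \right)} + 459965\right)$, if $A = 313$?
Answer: $241397516238$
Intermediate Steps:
$E{\left(G \right)} = 437$ ($E{\left(G \right)} = 313 + 124 = 437$)
$\left(\left(-322\right) \left(-633\right) + 320493\right) \left(E{\left(463 \right)} + 459965\right) = \left(\left(-322\right) \left(-633\right) + 320493\right) \left(437 + 459965\right) = \left(203826 + 320493\right) 460402 = 524319 \cdot 460402 = 241397516238$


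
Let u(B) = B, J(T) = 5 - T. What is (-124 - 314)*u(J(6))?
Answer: 438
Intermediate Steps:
(-124 - 314)*u(J(6)) = (-124 - 314)*(5 - 1*6) = -438*(5 - 6) = -438*(-1) = 438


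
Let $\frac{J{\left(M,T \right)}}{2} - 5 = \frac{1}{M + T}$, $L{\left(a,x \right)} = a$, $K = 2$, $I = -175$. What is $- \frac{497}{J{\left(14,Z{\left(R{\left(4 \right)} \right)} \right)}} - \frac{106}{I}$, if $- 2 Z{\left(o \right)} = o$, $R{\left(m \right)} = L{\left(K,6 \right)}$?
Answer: $- \frac{1116683}{23100} \approx -48.341$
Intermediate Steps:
$R{\left(m \right)} = 2$
$Z{\left(o \right)} = - \frac{o}{2}$
$J{\left(M,T \right)} = 10 + \frac{2}{M + T}$
$- \frac{497}{J{\left(14,Z{\left(R{\left(4 \right)} \right)} \right)}} - \frac{106}{I} = - \frac{497}{2 \frac{1}{14 - 1} \left(1 + 5 \cdot 14 + 5 \left(\left(- \frac{1}{2}\right) 2\right)\right)} - \frac{106}{-175} = - \frac{497}{2 \frac{1}{14 - 1} \left(1 + 70 + 5 \left(-1\right)\right)} - - \frac{106}{175} = - \frac{497}{2 \cdot \frac{1}{13} \left(1 + 70 - 5\right)} + \frac{106}{175} = - \frac{497}{2 \cdot \frac{1}{13} \cdot 66} + \frac{106}{175} = - \frac{497}{\frac{132}{13}} + \frac{106}{175} = \left(-497\right) \frac{13}{132} + \frac{106}{175} = - \frac{6461}{132} + \frac{106}{175} = - \frac{1116683}{23100}$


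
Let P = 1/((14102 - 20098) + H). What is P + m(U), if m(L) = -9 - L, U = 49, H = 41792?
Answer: -2076167/35796 ≈ -58.000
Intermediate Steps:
P = 1/35796 (P = 1/((14102 - 20098) + 41792) = 1/(-5996 + 41792) = 1/35796 ≈ 2.7936e-5)
P + m(U) = 1/35796 + (-9 - 1*49) = 1/35796 + (-9 - 49) = 1/35796 - 58 = -2076167/35796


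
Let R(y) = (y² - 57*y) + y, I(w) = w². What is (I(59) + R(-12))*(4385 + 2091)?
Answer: 27827372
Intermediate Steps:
R(y) = y² - 56*y
(I(59) + R(-12))*(4385 + 2091) = (59² - 12*(-56 - 12))*(4385 + 2091) = (3481 - 12*(-68))*6476 = (3481 + 816)*6476 = 4297*6476 = 27827372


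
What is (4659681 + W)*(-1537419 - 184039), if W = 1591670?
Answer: -10761438189758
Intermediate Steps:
(4659681 + W)*(-1537419 - 184039) = (4659681 + 1591670)*(-1537419 - 184039) = 6251351*(-1721458) = -10761438189758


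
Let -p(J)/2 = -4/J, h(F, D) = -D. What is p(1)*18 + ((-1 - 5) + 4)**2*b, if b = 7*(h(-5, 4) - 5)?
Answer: -108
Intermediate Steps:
p(J) = 8/J (p(J) = -(-8)/J = 8/J)
b = -63 (b = 7*(-1*4 - 5) = 7*(-4 - 5) = 7*(-9) = -63)
p(1)*18 + ((-1 - 5) + 4)**2*b = (8/1)*18 + ((-1 - 5) + 4)**2*(-63) = (8*1)*18 + (-6 + 4)**2*(-63) = 8*18 + (-2)**2*(-63) = 144 + 4*(-63) = 144 - 252 = -108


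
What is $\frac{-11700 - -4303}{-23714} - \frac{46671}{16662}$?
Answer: $- \frac{81958940}{32926889} \approx -2.4891$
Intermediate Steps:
$\frac{-11700 - -4303}{-23714} - \frac{46671}{16662} = \left(-11700 + 4303\right) \left(- \frac{1}{23714}\right) - \frac{15557}{5554} = \left(-7397\right) \left(- \frac{1}{23714}\right) - \frac{15557}{5554} = \frac{7397}{23714} - \frac{15557}{5554} = - \frac{81958940}{32926889}$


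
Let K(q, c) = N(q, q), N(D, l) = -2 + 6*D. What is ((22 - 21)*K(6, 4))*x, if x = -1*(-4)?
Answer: 136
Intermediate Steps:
x = 4
K(q, c) = -2 + 6*q
((22 - 21)*K(6, 4))*x = ((22 - 21)*(-2 + 6*6))*4 = (1*(-2 + 36))*4 = (1*34)*4 = 34*4 = 136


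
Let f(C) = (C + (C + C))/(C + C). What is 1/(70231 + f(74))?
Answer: 2/140465 ≈ 1.4238e-5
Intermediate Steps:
f(C) = 3/2 (f(C) = (C + 2*C)/((2*C)) = (3*C)*(1/(2*C)) = 3/2)
1/(70231 + f(74)) = 1/(70231 + 3/2) = 1/(140465/2) = 2/140465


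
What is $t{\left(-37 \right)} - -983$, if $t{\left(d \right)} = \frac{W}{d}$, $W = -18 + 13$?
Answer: $\frac{36376}{37} \approx 983.13$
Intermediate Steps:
$W = -5$
$t{\left(d \right)} = - \frac{5}{d}$
$t{\left(-37 \right)} - -983 = - \frac{5}{-37} - -983 = \left(-5\right) \left(- \frac{1}{37}\right) + 983 = \frac{5}{37} + 983 = \frac{36376}{37}$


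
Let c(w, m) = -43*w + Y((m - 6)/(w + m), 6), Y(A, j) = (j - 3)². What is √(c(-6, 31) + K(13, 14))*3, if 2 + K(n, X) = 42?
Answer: 3*√307 ≈ 52.564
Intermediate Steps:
K(n, X) = 40 (K(n, X) = -2 + 42 = 40)
Y(A, j) = (-3 + j)²
c(w, m) = 9 - 43*w (c(w, m) = -43*w + (-3 + 6)² = -43*w + 3² = -43*w + 9 = 9 - 43*w)
√(c(-6, 31) + K(13, 14))*3 = √((9 - 43*(-6)) + 40)*3 = √((9 + 258) + 40)*3 = √(267 + 40)*3 = √307*3 = 3*√307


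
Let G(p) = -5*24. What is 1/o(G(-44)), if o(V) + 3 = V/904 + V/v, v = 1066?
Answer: -60229/195462 ≈ -0.30814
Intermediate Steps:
G(p) = -120
o(V) = -3 + 985*V/481832 (o(V) = -3 + (V/904 + V/1066) = -3 + 985*V/481832)
1/o(G(-44)) = 1/(-3 + (985/481832)*(-120)) = 1/(-3 - 14775/60229) = 1/(-195462/60229) = -60229/195462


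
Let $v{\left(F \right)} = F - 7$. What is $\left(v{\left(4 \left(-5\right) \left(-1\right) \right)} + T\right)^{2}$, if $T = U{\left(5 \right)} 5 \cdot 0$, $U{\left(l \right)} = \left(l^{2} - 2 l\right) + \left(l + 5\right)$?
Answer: $169$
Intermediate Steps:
$v{\left(F \right)} = -7 + F$ ($v{\left(F \right)} = F - 7 = -7 + F$)
$U{\left(l \right)} = 5 + l^{2} - l$ ($U{\left(l \right)} = \left(l^{2} - 2 l\right) + \left(5 + l\right) = 5 + l^{2} - l$)
$T = 0$ ($T = \left(5 + 5^{2} - 5\right) 5 \cdot 0 = \left(5 + 25 - 5\right) 5 \cdot 0 = 25 \cdot 5 \cdot 0 = 125 \cdot 0 = 0$)
$\left(v{\left(4 \left(-5\right) \left(-1\right) \right)} + T\right)^{2} = \left(\left(-7 + 4 \left(-5\right) \left(-1\right)\right) + 0\right)^{2} = \left(\left(-7 - -20\right) + 0\right)^{2} = \left(\left(-7 + 20\right) + 0\right)^{2} = \left(13 + 0\right)^{2} = 13^{2} = 169$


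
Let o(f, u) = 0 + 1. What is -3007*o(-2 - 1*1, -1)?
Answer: -3007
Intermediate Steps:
o(f, u) = 1
-3007*o(-2 - 1*1, -1) = -3007*1 = -3007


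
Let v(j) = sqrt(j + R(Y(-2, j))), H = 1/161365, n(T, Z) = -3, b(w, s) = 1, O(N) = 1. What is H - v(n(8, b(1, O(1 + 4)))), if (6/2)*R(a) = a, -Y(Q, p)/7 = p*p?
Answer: 1/161365 - 2*I*sqrt(6) ≈ 6.1971e-6 - 4.899*I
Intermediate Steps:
Y(Q, p) = -7*p**2 (Y(Q, p) = -7*p*p = -7*p**2)
R(a) = a/3
H = 1/161365 ≈ 6.1971e-6
v(j) = sqrt(j - 7*j**2/3) (v(j) = sqrt(j + (-7*j**2)/3) = sqrt(j - 7*j**2/3))
H - v(n(8, b(1, O(1 + 4)))) = 1/161365 - sqrt(3)*sqrt(-3*(3 - 7*(-3)))/3 = 1/161365 - sqrt(3)*sqrt(-3*(3 + 21))/3 = 1/161365 - sqrt(3)*sqrt(-3*24)/3 = 1/161365 - sqrt(3)*sqrt(-72)/3 = 1/161365 - sqrt(3)*6*I*sqrt(2)/3 = 1/161365 - 2*I*sqrt(6)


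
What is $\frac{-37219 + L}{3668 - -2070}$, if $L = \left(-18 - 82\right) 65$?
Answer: $- \frac{2301}{302} \approx -7.6192$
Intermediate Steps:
$L = -6500$ ($L = \left(-100\right) 65 = -6500$)
$\frac{-37219 + L}{3668 - -2070} = \frac{-37219 - 6500}{3668 - -2070} = - \frac{43719}{3668 + 2070} = - \frac{43719}{5738} = \left(-43719\right) \frac{1}{5738} = - \frac{2301}{302}$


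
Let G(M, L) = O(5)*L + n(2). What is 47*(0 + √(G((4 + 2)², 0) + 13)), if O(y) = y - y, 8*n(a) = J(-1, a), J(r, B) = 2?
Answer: 47*√53/2 ≈ 171.08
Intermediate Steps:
n(a) = ¼ (n(a) = (⅛)*2 = ¼)
O(y) = 0
G(M, L) = ¼ (G(M, L) = 0*L + ¼ = 0 + ¼ = ¼)
47*(0 + √(G((4 + 2)², 0) + 13)) = 47*(0 + √(¼ + 13)) = 47*(0 + √(53/4)) = 47*(0 + √53/2) = 47*(√53/2) = 47*√53/2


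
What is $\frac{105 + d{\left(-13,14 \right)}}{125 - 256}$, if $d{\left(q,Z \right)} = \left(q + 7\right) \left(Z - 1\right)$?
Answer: $- \frac{27}{131} \approx -0.20611$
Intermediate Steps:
$d{\left(q,Z \right)} = \left(-1 + Z\right) \left(7 + q\right)$ ($d{\left(q,Z \right)} = \left(7 + q\right) \left(-1 + Z\right) = \left(-1 + Z\right) \left(7 + q\right)$)
$\frac{105 + d{\left(-13,14 \right)}}{125 - 256} = \frac{105 + \left(-7 - -13 + 7 \cdot 14 + 14 \left(-13\right)\right)}{125 - 256} = \frac{105 + \left(-7 + 13 + 98 - 182\right)}{-131} = \left(105 - 78\right) \left(- \frac{1}{131}\right) = 27 \left(- \frac{1}{131}\right) = - \frac{27}{131}$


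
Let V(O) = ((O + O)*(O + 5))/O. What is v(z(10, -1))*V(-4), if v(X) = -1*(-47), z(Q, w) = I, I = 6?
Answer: 94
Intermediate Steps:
z(Q, w) = 6
V(O) = 10 + 2*O (V(O) = ((2*O)*(5 + O))/O = (2*O*(5 + O))/O = 10 + 2*O)
v(X) = 47
v(z(10, -1))*V(-4) = 47*(10 + 2*(-4)) = 47*(10 - 8) = 47*2 = 94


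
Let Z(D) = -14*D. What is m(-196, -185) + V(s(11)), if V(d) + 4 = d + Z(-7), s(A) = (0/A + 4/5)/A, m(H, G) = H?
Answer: -5606/55 ≈ -101.93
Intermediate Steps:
s(A) = 4/(5*A) (s(A) = (0 + 4*(1/5))/A = (0 + 4/5)/A = 4/(5*A))
V(d) = 94 + d (V(d) = -4 + (d - 14*(-7)) = -4 + (d + 98) = -4 + (98 + d) = 94 + d)
m(-196, -185) + V(s(11)) = -196 + (94 + (4/5)/11) = -196 + (94 + (4/5)*(1/11)) = -196 + (94 + 4/55) = -196 + 5174/55 = -5606/55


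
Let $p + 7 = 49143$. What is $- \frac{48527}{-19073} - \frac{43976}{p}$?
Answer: $\frac{193208553}{117146366} \approx 1.6493$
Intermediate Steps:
$p = 49136$ ($p = -7 + 49143 = 49136$)
$- \frac{48527}{-19073} - \frac{43976}{p} = - \frac{48527}{-19073} - \frac{43976}{49136} = \left(-48527\right) \left(- \frac{1}{19073}\right) - \frac{5497}{6142} = \frac{48527}{19073} - \frac{5497}{6142} = \frac{193208553}{117146366}$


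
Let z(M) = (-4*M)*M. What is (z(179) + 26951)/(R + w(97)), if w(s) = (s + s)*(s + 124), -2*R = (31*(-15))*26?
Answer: -101213/48919 ≈ -2.0690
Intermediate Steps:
R = 6045 (R = -31*(-15)*26/2 = -(-465)*26/2 = -1/2*(-12090) = 6045)
z(M) = -4*M**2
w(s) = 2*s*(124 + s) (w(s) = (2*s)*(124 + s) = 2*s*(124 + s))
(z(179) + 26951)/(R + w(97)) = (-4*179**2 + 26951)/(6045 + 2*97*(124 + 97)) = (-4*32041 + 26951)/(6045 + 2*97*221) = (-128164 + 26951)/(6045 + 42874) = -101213/48919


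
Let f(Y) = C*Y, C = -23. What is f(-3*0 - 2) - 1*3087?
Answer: -3041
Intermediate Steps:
f(Y) = -23*Y
f(-3*0 - 2) - 1*3087 = -23*(-3*0 - 2) - 1*3087 = -23*(0 - 2) - 3087 = -23*(-2) - 3087 = 46 - 3087 = -3041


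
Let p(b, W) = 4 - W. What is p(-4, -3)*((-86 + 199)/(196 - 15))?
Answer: 791/181 ≈ 4.3702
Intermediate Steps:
p(-4, -3)*((-86 + 199)/(196 - 15)) = (4 - 1*(-3))*((-86 + 199)/(196 - 15)) = (4 + 3)*(113/181) = 7*(113*(1/181)) = 7*(113/181) = 791/181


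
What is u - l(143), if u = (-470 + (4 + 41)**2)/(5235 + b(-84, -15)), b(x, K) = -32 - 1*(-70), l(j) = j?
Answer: -752484/5273 ≈ -142.71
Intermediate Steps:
b(x, K) = 38 (b(x, K) = -32 + 70 = 38)
u = 1555/5273 (u = (-470 + (4 + 41)**2)/(5235 + 38) = (-470 + 45**2)/5273 = (-470 + 2025)*(1/5273) = 1555*(1/5273) = 1555/5273 ≈ 0.29490)
u - l(143) = 1555/5273 - 1*143 = 1555/5273 - 143 = -752484/5273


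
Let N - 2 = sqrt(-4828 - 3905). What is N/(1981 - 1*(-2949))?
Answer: 1/2465 + I*sqrt(8733)/4930 ≈ 0.00040568 + 0.018955*I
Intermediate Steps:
N = 2 + I*sqrt(8733) (N = 2 + sqrt(-4828 - 3905) = 2 + sqrt(-8733) = 2 + I*sqrt(8733) ≈ 2.0 + 93.451*I)
N/(1981 - 1*(-2949)) = (2 + I*sqrt(8733))/(1981 - 1*(-2949)) = (2 + I*sqrt(8733))/(1981 + 2949) = (2 + I*sqrt(8733))/4930 = (2 + I*sqrt(8733))*(1/4930) = 1/2465 + I*sqrt(8733)/4930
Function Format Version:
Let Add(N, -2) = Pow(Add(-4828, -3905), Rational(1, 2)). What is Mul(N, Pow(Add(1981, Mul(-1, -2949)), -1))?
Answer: Add(Rational(1, 2465), Mul(Rational(1, 4930), I, Pow(8733, Rational(1, 2)))) ≈ Add(0.00040568, Mul(0.018955, I))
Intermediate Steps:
N = Add(2, Mul(I, Pow(8733, Rational(1, 2)))) (N = Add(2, Pow(Add(-4828, -3905), Rational(1, 2))) = Add(2, Pow(-8733, Rational(1, 2))) = Add(2, Mul(I, Pow(8733, Rational(1, 2)))) ≈ Add(2.0000, Mul(93.451, I)))
Mul(N, Pow(Add(1981, Mul(-1, -2949)), -1)) = Mul(Add(2, Mul(I, Pow(8733, Rational(1, 2)))), Pow(Add(1981, Mul(-1, -2949)), -1)) = Mul(Add(2, Mul(I, Pow(8733, Rational(1, 2)))), Pow(Add(1981, 2949), -1)) = Mul(Add(2, Mul(I, Pow(8733, Rational(1, 2)))), Pow(4930, -1)) = Mul(Add(2, Mul(I, Pow(8733, Rational(1, 2)))), Rational(1, 4930)) = Add(Rational(1, 2465), Mul(Rational(1, 4930), I, Pow(8733, Rational(1, 2))))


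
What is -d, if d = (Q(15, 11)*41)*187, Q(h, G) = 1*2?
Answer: -15334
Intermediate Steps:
Q(h, G) = 2
d = 15334 (d = (2*41)*187 = 82*187 = 15334)
-d = -1*15334 = -15334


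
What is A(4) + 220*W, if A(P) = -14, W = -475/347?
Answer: -109358/347 ≈ -315.15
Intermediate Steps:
W = -475/347 (W = -475*1/347 = -475/347 ≈ -1.3689)
A(4) + 220*W = -14 + 220*(-475/347) = -14 - 104500/347 = -109358/347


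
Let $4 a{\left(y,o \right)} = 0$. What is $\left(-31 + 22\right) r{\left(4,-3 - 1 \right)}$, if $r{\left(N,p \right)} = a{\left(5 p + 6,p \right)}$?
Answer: $0$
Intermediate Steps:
$a{\left(y,o \right)} = 0$ ($a{\left(y,o \right)} = \frac{1}{4} \cdot 0 = 0$)
$r{\left(N,p \right)} = 0$
$\left(-31 + 22\right) r{\left(4,-3 - 1 \right)} = \left(-31 + 22\right) 0 = \left(-9\right) 0 = 0$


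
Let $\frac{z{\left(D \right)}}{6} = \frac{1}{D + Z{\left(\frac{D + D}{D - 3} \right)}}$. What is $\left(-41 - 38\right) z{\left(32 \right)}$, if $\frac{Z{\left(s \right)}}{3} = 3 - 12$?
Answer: $- \frac{474}{5} \approx -94.8$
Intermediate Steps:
$Z{\left(s \right)} = -27$ ($Z{\left(s \right)} = 3 \left(3 - 12\right) = 3 \left(-9\right) = -27$)
$z{\left(D \right)} = \frac{6}{-27 + D}$ ($z{\left(D \right)} = \frac{6}{D - 27} = \frac{6}{-27 + D}$)
$\left(-41 - 38\right) z{\left(32 \right)} = \left(-41 - 38\right) \frac{6}{-27 + 32} = - 79 \cdot \frac{6}{5} = - 79 \cdot 6 \cdot \frac{1}{5} = \left(-79\right) \frac{6}{5} = - \frac{474}{5}$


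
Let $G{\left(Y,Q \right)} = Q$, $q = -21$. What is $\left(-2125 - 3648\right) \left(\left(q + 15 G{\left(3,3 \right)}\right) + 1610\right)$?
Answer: $-9433082$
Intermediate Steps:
$\left(-2125 - 3648\right) \left(\left(q + 15 G{\left(3,3 \right)}\right) + 1610\right) = \left(-2125 - 3648\right) \left(\left(-21 + 15 \cdot 3\right) + 1610\right) = - 5773 \left(\left(-21 + 45\right) + 1610\right) = - 5773 \left(24 + 1610\right) = \left(-5773\right) 1634 = -9433082$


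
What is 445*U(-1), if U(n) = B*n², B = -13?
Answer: -5785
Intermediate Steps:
U(n) = -13*n²
445*U(-1) = 445*(-13*(-1)²) = 445*(-13*1) = 445*(-13) = -5785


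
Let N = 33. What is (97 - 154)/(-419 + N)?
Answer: 57/386 ≈ 0.14767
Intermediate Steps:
(97 - 154)/(-419 + N) = (97 - 154)/(-419 + 33) = -57/(-386) = -57*(-1/386) = 57/386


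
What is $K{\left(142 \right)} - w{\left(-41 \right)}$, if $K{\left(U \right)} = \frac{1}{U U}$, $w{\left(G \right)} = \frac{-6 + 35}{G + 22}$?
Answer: $\frac{584775}{383116} \approx 1.5264$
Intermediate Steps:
$w{\left(G \right)} = \frac{29}{22 + G}$
$K{\left(U \right)} = \frac{1}{U^{2}}$
$K{\left(142 \right)} - w{\left(-41 \right)} = \frac{1}{20164} - \frac{29}{22 - 41} = \frac{1}{20164} - \frac{29}{-19} = \frac{1}{20164} - 29 \left(- \frac{1}{19}\right) = \frac{1}{20164} - - \frac{29}{19} = \frac{1}{20164} + \frac{29}{19} = \frac{584775}{383116}$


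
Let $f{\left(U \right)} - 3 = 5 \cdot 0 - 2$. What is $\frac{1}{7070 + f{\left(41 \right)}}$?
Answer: $\frac{1}{7071} \approx 0.00014142$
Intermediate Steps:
$f{\left(U \right)} = 1$ ($f{\left(U \right)} = 3 + \left(5 \cdot 0 - 2\right) = 3 + \left(0 - 2\right) = 3 - 2 = 1$)
$\frac{1}{7070 + f{\left(41 \right)}} = \frac{1}{7070 + 1} = \frac{1}{7071}$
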